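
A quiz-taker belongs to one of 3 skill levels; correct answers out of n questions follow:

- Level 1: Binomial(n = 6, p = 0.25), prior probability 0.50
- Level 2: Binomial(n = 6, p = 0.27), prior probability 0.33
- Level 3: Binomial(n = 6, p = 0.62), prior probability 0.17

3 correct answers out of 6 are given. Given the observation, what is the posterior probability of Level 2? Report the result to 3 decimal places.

Apply Bayes' rule: the posterior for each component is proportional to its prior times its likelihood at x.
Evaluate each component's likelihood at the observed value:
  L_1 = C(6,3)·0.25^3·0.75^3 = 20·0.015625·0.421875 = 0.131836
  L_2 = C(6,3)·0.27^3·0.73^3 = 20·0.019683·0.389017 = 0.15314
  L_3 = C(6,3)·0.62^3·0.38^3 = 20·0.238328·0.054872 = 0.261551
Multiply by the mixture weights:
  w_1·L_1 = 0.50 × 0.131836 = 0.065918
  w_2·L_2 = 0.33 × 0.15314 = 0.0505363
  w_3·L_3 = 0.17 × 0.261551 = 0.0444636
Marginal: 0.065918 + 0.0505363 + 0.0444636 = 0.160918
P(Level 2 | the observation) = 0.0505363 / 0.160918 ≈ 0.314

0.314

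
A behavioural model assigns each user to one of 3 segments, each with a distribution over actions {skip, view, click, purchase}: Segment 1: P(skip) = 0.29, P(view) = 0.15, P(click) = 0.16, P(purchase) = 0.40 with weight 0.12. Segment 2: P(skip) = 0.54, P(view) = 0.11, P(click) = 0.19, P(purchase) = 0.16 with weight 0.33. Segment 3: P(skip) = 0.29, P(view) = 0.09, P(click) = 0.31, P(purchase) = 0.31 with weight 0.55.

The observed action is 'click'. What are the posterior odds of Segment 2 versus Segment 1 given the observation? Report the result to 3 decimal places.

3.266

Posterior odds = (P(Z=i) f_i(x)) / (P(Z=j) f_j(x)); the normalising sum cancels.
Categorical probabilities:
  f_1 = P(click | comp) = 0.16
  f_2 = P(click | comp) = 0.19
  f_3 = P(click | comp) = 0.31
0.0627 / 0.0192 ≈ 3.266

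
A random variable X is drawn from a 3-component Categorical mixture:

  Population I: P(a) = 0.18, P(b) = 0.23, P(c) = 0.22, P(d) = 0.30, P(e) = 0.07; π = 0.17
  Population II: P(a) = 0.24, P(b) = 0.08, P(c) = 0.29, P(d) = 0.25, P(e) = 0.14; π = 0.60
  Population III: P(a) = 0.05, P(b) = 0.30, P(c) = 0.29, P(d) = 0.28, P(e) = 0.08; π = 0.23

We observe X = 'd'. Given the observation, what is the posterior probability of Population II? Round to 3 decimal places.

By Bayes' theorem, P(k | x) = w_k f_k(x) / Σ_j w_j f_j(x).
Component likelihoods at x = 'd':
  p_I = P(d | comp) = 0.30
  p_II = P(d | comp) = 0.25
  p_III = P(d | comp) = 0.28
Prior × likelihood for each component:
  w_I·p_I = 0.17 × 0.3 = 0.051
  w_II·p_II = 0.60 × 0.25 = 0.15
  w_III·p_III = 0.23 × 0.28 = 0.0644
Sum: 0.051 + 0.15 + 0.0644 = 0.2654
Responsibility of Population II: 0.15 / 0.2654 ≈ 0.565

0.565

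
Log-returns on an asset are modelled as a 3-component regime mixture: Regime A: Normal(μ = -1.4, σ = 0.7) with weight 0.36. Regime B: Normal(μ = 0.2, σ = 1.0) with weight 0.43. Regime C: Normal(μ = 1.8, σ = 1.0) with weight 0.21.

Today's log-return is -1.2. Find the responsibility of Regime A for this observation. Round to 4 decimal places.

0.7510

By Bayes' theorem, P(k | x) = P(Z=k) f_k(x) / Σ_j P(Z=j) f_j(x).
Component likelihoods at x = -1.2:
  p_A = 0.547124
  p_B = 0.149727
  p_C = 0.00443185
Multiply by the mixture weights:
  P(Z=A)·p_A = 0.36 × 0.547124 = 0.196965
  P(Z=B)·p_B = 0.43 × 0.149727 = 0.0643828
  P(Z=C)·p_C = 0.21 × 0.00443185 = 0.000930688
Normaliser: 0.196965 + 0.0643828 + 0.000930688 = 0.262278
So the posterior for Regime A is 0.196965 / 0.262278 ≈ 0.7510.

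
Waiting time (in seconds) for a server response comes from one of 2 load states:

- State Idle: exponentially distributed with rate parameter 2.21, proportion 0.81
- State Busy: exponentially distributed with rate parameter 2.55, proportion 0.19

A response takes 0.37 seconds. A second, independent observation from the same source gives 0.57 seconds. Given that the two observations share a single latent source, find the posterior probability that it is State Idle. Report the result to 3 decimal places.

0.815

Apply Bayes' rule: the posterior for each component is proportional to its prior times its likelihood at x.
Since both observations come from the same component, the likelihood for component k is f_k(x₁)·f_k(x₂).
  f_Idle = [2.21·e^(−2.21·0.37) = 2.21·e^(−0.8177) = 0.975595] × [0.627063] = 0.61176
  f_Busy = [2.55·e^(−2.55·0.37) = 2.55·e^(−0.9435) = 0.992621] × [0.596064] = 0.591666
Weight by the priors:
  π_Idle·f_Idle = 0.81 × 0.61176 = 0.495526
  π_Busy·f_Busy = 0.19 × 0.591666 = 0.112417
Sum: 0.495526 + 0.112417 = 0.607942
P(State Idle | x) = 0.495526 / 0.607942 ≈ 0.815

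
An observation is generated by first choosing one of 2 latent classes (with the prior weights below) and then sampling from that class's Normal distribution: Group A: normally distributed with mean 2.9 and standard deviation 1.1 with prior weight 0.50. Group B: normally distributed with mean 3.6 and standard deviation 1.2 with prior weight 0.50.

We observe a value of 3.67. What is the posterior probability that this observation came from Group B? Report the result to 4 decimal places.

Apply Bayes' rule: the posterior for each component is proportional to its prior times its likelihood at x.
Normal densities:
  L_A = (1/(1.1·√(2π)))·exp(−(3.67−2.9)²/(2·1.1²)) = 0.362675·exp(-0.24500) = 0.283867
  L_B = (1/(1.2·√(2π)))·exp(−(3.67−3.6)²/(2·1.2²)) = 0.332452·exp(-0.00170) = 0.331887
Multiply by the mixture weights:
  P(Z=A)·L_A = 0.50 × 0.283867 = 0.141934
  P(Z=B)·L_B = 0.50 × 0.331887 = 0.165943
Normaliser: 0.141934 + 0.165943 = 0.307877
P(Group B | x) = 0.165943 / 0.307877 ≈ 0.5390

0.5390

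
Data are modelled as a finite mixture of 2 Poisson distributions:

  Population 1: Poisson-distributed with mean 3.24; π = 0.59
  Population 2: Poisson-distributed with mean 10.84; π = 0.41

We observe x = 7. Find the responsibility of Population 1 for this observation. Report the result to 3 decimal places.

0.380

P(component k | x) = π_k·f_k(x) / marginal(x), where marginal(x) = Σ_j π_j·f_j(x).
Evaluate each component's likelihood at the observed value:
  p_1 = e^(−3.24)·3.24^7/7! = 0.0291253
  p_2 = e^(−10.84)·10.84^7/7! = 0.0683947
Weight by the priors:
  π_1·p_1 = 0.59 × 0.0291253 = 0.0171839
  π_2·p_2 = 0.41 × 0.0683947 = 0.0280418
Marginal: 0.0171839 + 0.0280418 = 0.0452257
P(Population 1 | 7) ≈ 0.380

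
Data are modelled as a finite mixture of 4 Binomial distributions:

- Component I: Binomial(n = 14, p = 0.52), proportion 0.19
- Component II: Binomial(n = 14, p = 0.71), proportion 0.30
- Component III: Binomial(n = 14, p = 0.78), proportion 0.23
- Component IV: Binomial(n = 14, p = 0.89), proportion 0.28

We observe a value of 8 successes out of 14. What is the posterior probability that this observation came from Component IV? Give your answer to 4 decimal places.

0.0070

The responsibility of component k is π_k f_k(x) divided by Σ_j π_j f_j(x).
Component likelihoods at x = 8 successes out of 14:
  L_I = C(14,8)·0.52^8·0.48^6 = 3003·0.00534597·0.0122306 = 0.196349
  L_II = C(14,8)·0.71^8·0.29^6 = 3003·0.0645754·0.000594823 = 0.115348
  L_III = C(14,8)·0.78^8·0.22^6 = 3003·0.137011·0.00011338 = 0.0466496
  L_IV = C(14,8)·0.89^8·0.11^6 = 3003·0.393659·1.77156e-06 = 0.00209426
Unnormalised posteriors:
  π_I·L_I = 0.19 × 0.196349 = 0.0373064
  π_II·L_II = 0.30 × 0.115348 = 0.0346044
  π_III·L_III = 0.23 × 0.0466496 = 0.0107294
  π_IV·L_IV = 0.28 × 0.00209426 = 0.000586394
Evidence: 0.0373064 + 0.0346044 + 0.0107294 + 0.000586394 = 0.0832266
P(Component IV | x) = 0.000586394 / 0.0832266 ≈ 0.0070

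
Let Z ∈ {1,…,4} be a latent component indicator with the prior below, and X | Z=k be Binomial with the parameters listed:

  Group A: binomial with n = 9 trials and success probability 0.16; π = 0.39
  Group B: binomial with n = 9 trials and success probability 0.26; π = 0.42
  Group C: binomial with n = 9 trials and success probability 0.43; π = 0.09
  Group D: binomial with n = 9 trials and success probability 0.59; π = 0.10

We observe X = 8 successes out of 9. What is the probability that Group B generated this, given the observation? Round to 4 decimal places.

0.0097

Posterior ∝ prior × likelihood, so P(k | x) ∝ P(Z=k) f_k(x); normalise over all components.
Evaluate each component's likelihood at the observed value:
  p_A = C(9,8)·0.16^8·0.84^1 = 9·4.29497e-07·0.84 = 3.247e-06
  p_B = C(9,8)·0.26^8·0.74^1 = 9·2.08827e-05·0.74 = 0.000139079
  p_C = C(9,8)·0.43^8·0.57^1 = 9·0.00116882·0.57 = 0.00599605
  p_D = C(9,8)·0.59^8·0.41^1 = 9·0.014683·0.41 = 0.0541804
Multiply by the mixture weights:
  P(Z=A)·p_A = 0.39 × 3.247e-06 = 1.26633e-06
  P(Z=B)·p_B = 0.42 × 0.000139079 = 5.84131e-05
  P(Z=C)·p_C = 0.09 × 0.00599605 = 0.000539644
  P(Z=D)·p_D = 0.10 × 0.0541804 = 0.00541804
Sum: 1.26633e-06 + 5.84131e-05 + 0.000539644 + 0.00541804 = 0.00601737
P(Group B | the observation) = 5.84131e-05 / 0.00601737 ≈ 0.0097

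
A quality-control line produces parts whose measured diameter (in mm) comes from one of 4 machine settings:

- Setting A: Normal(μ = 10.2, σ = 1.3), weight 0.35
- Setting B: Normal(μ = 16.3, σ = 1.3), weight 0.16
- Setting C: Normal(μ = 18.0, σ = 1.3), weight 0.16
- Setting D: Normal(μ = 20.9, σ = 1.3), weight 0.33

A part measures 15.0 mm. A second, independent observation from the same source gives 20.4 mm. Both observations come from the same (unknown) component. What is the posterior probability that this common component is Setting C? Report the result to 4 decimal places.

Posterior ∝ prior × likelihood, so P(k | x) ∝ π_k f_k(x); normalise over all components.
Since both observations come from the same component, the likelihood for component k is f_k(x₁)·f_k(x₂).
  p_A = [0.000336178] × [1.31498e-14] = 4.42068e-18
  p_B = [0.186131] × [0.00212353] = 0.000395255
  p_C = [0.0214073] × [0.05583] = 0.00119517
  p_D = [1.03335e-05] × [0.285] = 2.94504e-06
Multiply by the mixture weights:
  π_A·p_A = 0.35 × 4.42068e-18 = 1.54724e-18
  π_B·p_B = 0.16 × 0.000395255 = 6.32409e-05
  π_C·p_C = 0.16 × 0.00119517 = 0.000191227
  π_D·p_D = 0.33 × 2.94504e-06 = 9.71865e-07
Normaliser: 1.54724e-18 + 6.32409e-05 + 0.000191227 + 9.71865e-07 = 0.000255439
P(Setting C | data) = 0.000191227 / 0.000255439 ≈ 0.7486

0.7486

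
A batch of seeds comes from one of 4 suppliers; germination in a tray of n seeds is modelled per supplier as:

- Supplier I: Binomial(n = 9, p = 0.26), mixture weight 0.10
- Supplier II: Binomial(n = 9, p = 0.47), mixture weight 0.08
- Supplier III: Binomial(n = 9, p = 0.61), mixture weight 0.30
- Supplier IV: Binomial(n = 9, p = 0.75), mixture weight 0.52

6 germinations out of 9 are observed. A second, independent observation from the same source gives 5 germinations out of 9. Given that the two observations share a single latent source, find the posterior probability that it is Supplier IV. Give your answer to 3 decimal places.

By Bayes' theorem, P(k | x) = π_k f_k(x) / Σ_j π_j f_j(x).
Since both observations come from the same component, the likelihood for component k is f_k(x₁)·f_k(x₂).
  L_I = [C(9,6)·0.26^6·0.74^3 = 84·0.000308916·0.405224 = 0.0105151] × [0.0448915] = 0.00047204
  L_II = [C(9,6)·0.47^6·0.53^3 = 84·0.0107792·0.148877 = 0.134801] × [0.228015] = 0.0307367
  L_III = [C(9,6)·0.61^6·0.39^3 = 84·0.0515204·0.059319 = 0.256716] × [0.246194] = 0.0632019
  L_IV = [C(9,6)·0.75^6·0.25^3 = 84·0.177979·0.015625 = 0.233597] × [0.116798] = 0.0272837
Prior × likelihood for each component:
  π_I·L_I = 0.10 × 0.00047204 = 4.7204e-05
  π_II·L_II = 0.08 × 0.0307367 = 0.00245894
  π_III·L_III = 0.30 × 0.0632019 = 0.0189606
  π_IV·L_IV = 0.52 × 0.0272837 = 0.0141875
Evidence: 4.7204e-05 + 0.00245894 + 0.0189606 + 0.0141875 = 0.0356543
P(Supplier IV | x₁, x₂) ≈ 0.398

0.398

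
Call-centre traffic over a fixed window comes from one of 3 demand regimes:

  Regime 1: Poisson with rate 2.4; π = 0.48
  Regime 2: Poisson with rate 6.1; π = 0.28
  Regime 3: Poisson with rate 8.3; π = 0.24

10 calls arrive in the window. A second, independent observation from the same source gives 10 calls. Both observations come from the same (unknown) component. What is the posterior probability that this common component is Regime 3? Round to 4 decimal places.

0.8327

P(component k | x) = P(Z=k)·f_k(x) / marginal(x), where marginal(x) = Σ_j P(Z=j)·f_j(x).
Since both observations come from the same component, the likelihood for component k is f_k(x₁)·f_k(x₂).
  f_1 = [e^(−2.4)·2.4^10/10! = 0.000158505] × [0.000158505] = 2.51238e-08
  f_2 = [e^(−6.1)·6.1^10/10! = 0.0440899] × [0.0440899] = 0.00194392
  f_3 = [e^(−8.3)·8.3^10/10! = 0.106261] × [0.106261] = 0.0112914
Multiply by the mixture weights:
  P(Z=1)·f_1 = 0.48 × 2.51238e-08 = 1.20594e-08
  P(Z=2)·f_2 = 0.28 × 0.00194392 = 0.000544297
  P(Z=3)·f_3 = 0.24 × 0.0112914 = 0.00270993
Denominator: 1.20594e-08 + 0.000544297 + 0.00270993 = 0.00325424
P(Regime 3 | x) ≈ 0.8327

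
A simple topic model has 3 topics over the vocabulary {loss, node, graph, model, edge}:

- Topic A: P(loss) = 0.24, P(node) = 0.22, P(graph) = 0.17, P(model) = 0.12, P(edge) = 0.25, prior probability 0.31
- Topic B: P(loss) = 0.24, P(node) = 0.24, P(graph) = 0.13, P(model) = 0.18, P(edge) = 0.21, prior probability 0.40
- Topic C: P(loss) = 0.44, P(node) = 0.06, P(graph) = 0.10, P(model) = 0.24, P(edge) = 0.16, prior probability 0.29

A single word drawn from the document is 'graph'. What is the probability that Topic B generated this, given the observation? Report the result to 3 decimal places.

0.389

Apply Bayes' rule: the posterior for each component is proportional to its prior times its likelihood at x.
Component likelihoods at x = 'graph':
  p_A = 0.17
  p_B = 0.13
  p_C = 0.1
Multiply by the mixture weights:
  π_A·p_A = 0.31 × 0.17 = 0.0527
  π_B·p_B = 0.40 × 0.13 = 0.052
  π_C·p_C = 0.29 × 0.1 = 0.029
Evidence: 0.0527 + 0.052 + 0.029 = 0.1337
So the posterior for Topic B is 0.052 / 0.1337 ≈ 0.389.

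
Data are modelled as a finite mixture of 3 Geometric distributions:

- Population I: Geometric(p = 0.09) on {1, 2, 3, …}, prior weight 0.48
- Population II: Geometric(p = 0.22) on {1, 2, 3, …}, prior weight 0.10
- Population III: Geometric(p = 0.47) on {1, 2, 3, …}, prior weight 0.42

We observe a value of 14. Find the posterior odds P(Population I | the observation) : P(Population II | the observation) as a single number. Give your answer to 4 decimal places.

The posterior odds equal the prior odds times the likelihood ratio: (π_i/π_j)·(f_i(x)/f_j(x)).
Evaluate each component's likelihood at the observed value:
  L_I = 0.0264107
  L_II = 0.00870267
  L_III = 0.000122373
0.0126772 / 0.000870267 ≈ 14.5670

14.5670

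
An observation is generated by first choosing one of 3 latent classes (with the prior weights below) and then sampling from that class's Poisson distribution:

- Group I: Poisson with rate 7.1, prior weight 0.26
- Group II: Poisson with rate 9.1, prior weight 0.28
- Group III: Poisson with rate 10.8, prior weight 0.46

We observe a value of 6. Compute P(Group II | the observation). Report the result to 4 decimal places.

0.2953

Apply Bayes' rule: the posterior for each component is proportional to its prior times its likelihood at x.
Poisson probabilities:
  f_I = e^(−7.1)·7.1^6/6! = 0.1468
  f_II = e^(−9.1)·9.1^6/6! = 0.0880716
  f_III = e^(−10.8)·10.8^6/6! = 0.0449603
Multiply by the mixture weights:
  π_I·f_I = 0.26 × 0.1468 = 0.0381681
  π_II·f_II = 0.28 × 0.0880716 = 0.0246601
  π_III·f_III = 0.46 × 0.0449603 = 0.0206818
Sum: 0.0381681 + 0.0246601 + 0.0206818 = 0.0835099
P(Group II | 6) ≈ 0.2953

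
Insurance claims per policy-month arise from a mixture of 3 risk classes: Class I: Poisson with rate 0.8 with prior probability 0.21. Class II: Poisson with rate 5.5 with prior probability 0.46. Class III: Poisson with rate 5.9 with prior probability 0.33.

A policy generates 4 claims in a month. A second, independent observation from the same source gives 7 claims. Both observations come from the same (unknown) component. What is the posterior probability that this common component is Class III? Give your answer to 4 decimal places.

0.4110

Apply Bayes' rule: the posterior for each component is proportional to its prior times its likelihood at x.
Since both observations come from the same component, the likelihood for component k is f_k(x₁)·f_k(x₂).
  p_I = [e^(−0.8)·0.8^4/4! = 0.00766855] × [1.86966e-05] = 1.43376e-07
  p_II = [e^(−5.5)·5.5^4/4! = 0.155819] × [0.123449] = 0.0192357
  p_III = [e^(−5.9)·5.9^4/4! = 0.138312] × [0.135268] = 0.0187092
Multiply by the mixture weights:
  π_I·p_I = 0.21 × 1.43376e-07 = 3.0109e-08
  π_II·p_II = 0.46 × 0.0192357 = 0.00884843
  π_III·p_III = 0.33 × 0.0187092 = 0.00617404
Normaliser: 3.0109e-08 + 0.00884843 + 0.00617404 = 0.0150225
P(Class III | x) ≈ 0.4110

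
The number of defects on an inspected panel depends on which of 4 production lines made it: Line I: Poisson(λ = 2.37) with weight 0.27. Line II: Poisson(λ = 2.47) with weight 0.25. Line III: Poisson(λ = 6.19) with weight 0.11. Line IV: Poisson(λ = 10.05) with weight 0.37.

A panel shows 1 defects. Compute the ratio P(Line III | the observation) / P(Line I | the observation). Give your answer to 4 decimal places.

The posterior odds equal the prior odds times the likelihood ratio: (π_i/π_j)·(f_i(x)/f_j(x)).
Evaluate each component's likelihood at the observed value:
  f_I = e^(−2.37)·2.37^1/1! = 0.221549
  f_II = e^(−2.47)·2.47^1/1! = 0.208925
  f_III = e^(−6.19)·6.19^1/1! = 0.0126884
  f_IV = e^(−10.05)·10.05^1/1! = 0.000434017
Odds = (0.11/0.27) × (0.0126884/0.221549) = 0.407407 × 0.0572713 ≈ 0.0233

0.0233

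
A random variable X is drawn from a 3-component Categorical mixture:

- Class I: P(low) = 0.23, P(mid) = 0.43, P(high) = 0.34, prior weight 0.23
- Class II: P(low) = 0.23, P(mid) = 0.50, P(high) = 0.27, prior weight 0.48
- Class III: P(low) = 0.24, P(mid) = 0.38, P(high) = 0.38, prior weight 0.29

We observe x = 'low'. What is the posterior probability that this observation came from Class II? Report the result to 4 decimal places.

0.4740

P(component k | x) = P(Z=k)·f_k(x) / marginal(x), where marginal(x) = Σ_j P(Z=j)·f_j(x).
Categorical probabilities:
  p_I = 0.23
  p_II = 0.23
  p_III = 0.24
Unnormalised posteriors:
  P(Z=I)·p_I = 0.23 × 0.23 = 0.0529
  P(Z=II)·p_II = 0.48 × 0.23 = 0.1104
  P(Z=III)·p_III = 0.29 × 0.24 = 0.0696
Marginal: 0.0529 + 0.1104 + 0.0696 = 0.2329
So the posterior for Class II is 0.1104 / 0.2329 ≈ 0.4740.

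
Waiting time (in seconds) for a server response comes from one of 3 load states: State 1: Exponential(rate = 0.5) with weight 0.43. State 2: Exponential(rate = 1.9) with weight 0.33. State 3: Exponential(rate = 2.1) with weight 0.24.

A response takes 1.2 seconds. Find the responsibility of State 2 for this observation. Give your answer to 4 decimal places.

0.2880

Apply Bayes' rule: the posterior for each component is proportional to its prior times its likelihood at x.
Evaluate each component's likelihood at the observed value:
  f_1 = 0.5·e^(−0.5·1.2) = 0.5·e^(−0.6000) = 0.274406
  f_2 = 1.9·e^(−1.9·1.2) = 1.9·e^(−2.2800) = 0.19434
  f_3 = 2.1·e^(−2.1·1.2) = 2.1·e^(−2.5200) = 0.168965
Weight by the priors:
  P(Z=1)·f_1 = 0.43 × 0.274406 = 0.117995
  P(Z=2)·f_2 = 0.33 × 0.19434 = 0.0641322
  P(Z=3)·f_3 = 0.24 × 0.168965 = 0.0405516
Sum: 0.117995 + 0.0641322 + 0.0405516 = 0.222678
Responsibility of State 2: 0.0641322 / 0.222678 ≈ 0.2880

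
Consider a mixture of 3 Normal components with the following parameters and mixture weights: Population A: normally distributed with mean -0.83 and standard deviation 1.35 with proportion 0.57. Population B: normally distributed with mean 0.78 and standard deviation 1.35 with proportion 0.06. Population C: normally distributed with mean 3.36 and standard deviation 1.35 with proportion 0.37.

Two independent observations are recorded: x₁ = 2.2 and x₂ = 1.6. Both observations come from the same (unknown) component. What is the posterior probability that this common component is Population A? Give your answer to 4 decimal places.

By Bayes' theorem, P(k | x) = P(Z=k) f_k(x) / Σ_j P(Z=j) f_j(x).
Since both observations come from the same component, the likelihood for component k is f_k(x₁)·f_k(x₂).
  L_A = [(1/(1.35·√(2π)))·exp(−(2.2−-0.83)²/(2·1.35²)) = 0.295513·exp(-2.51877) = 0.0238062] × [0.0584816] = 0.00139223
  L_B = [(1/(1.35·√(2π)))·exp(−(2.2−0.78)²/(2·1.35²)) = 0.295513·exp(-0.55320) = 0.169952] × [0.245732] = 0.0417626
  L_C = [(1/(1.35·√(2π)))·exp(−(2.2−3.36)²/(2·1.35²)) = 0.295513·exp(-0.36916) = 0.204292] × [0.126329] = 0.025808
Multiply by the mixture weights:
  P(Z=A)·L_A = 0.57 × 0.00139223 = 0.000793569
  P(Z=B)·L_B = 0.06 × 0.0417626 = 0.00250576
  P(Z=C)·L_C = 0.37 × 0.025808 = 0.00954896
Marginal: 0.000793569 + 0.00250576 + 0.00954896 = 0.0128483
Responsibility of Population A: 0.000793569 / 0.0128483 ≈ 0.0618

0.0618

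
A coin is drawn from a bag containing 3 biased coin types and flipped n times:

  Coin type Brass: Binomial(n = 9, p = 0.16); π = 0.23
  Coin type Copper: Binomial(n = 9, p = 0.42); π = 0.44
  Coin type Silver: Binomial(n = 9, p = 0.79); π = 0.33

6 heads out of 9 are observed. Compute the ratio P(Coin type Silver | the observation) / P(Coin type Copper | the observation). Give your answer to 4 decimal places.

1.5765

Posterior odds = (π_i f_i(x)) / (π_j f_j(x)); the normalising sum cancels.
Evaluate each component's likelihood at the observed value:
  L_Brass = 0.00083529
  L_Copper = 0.089962
  L_Silver = 0.189104
0.0624042 / 0.0395833 ≈ 1.5765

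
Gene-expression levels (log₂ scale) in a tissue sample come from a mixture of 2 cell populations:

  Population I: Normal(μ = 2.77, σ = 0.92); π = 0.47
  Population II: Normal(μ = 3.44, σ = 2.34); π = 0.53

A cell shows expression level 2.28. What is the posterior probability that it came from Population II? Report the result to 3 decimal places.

0.311

P(component k | x) = w_k·f_k(x) / marginal(x), where marginal(x) = Σ_j w_j·f_j(x).
Evaluate each component's likelihood at the observed value:
  L_I = 0.376291
  L_II = 0.150776
Multiply by the mixture weights:
  w_I·L_I = 0.47 × 0.376291 = 0.176857
  w_II·L_II = 0.53 × 0.150776 = 0.0799111
Normaliser: 0.176857 + 0.0799111 = 0.256768
P(Population II | x) ≈ 0.311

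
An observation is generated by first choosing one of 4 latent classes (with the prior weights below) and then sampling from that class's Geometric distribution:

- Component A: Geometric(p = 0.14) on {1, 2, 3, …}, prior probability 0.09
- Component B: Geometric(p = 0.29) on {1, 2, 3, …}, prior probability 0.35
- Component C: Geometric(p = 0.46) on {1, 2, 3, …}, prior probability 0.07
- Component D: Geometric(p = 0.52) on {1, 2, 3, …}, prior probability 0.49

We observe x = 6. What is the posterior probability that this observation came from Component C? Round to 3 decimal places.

0.046

Apply Bayes' rule: the posterior for each component is proportional to its prior times its likelihood at x.
Component likelihoods at x = 6:
  f_A = 0.14·(1−0.14)^5 = 0.14·0.470427 = 0.0658598
  f_B = 0.29·(1−0.29)^5 = 0.29·0.180423 = 0.0523227
  f_C = 0.46·(1−0.46)^5 = 0.46·0.0459165 = 0.0211216
  f_D = 0.52·(1−0.52)^5 = 0.52·0.0254804 = 0.0132498
Prior × likelihood for each component:
  π_A·f_A = 0.09 × 0.0658598 = 0.00592738
  π_B·f_B = 0.35 × 0.0523227 = 0.0183129
  π_C·f_C = 0.07 × 0.0211216 = 0.00147851
  π_D·f_D = 0.49 × 0.0132498 = 0.00649241
Normaliser: 0.00592738 + 0.0183129 + 0.00147851 + 0.00649241 = 0.0322112
P(Component C | data) = 0.00147851 / 0.0322112 ≈ 0.046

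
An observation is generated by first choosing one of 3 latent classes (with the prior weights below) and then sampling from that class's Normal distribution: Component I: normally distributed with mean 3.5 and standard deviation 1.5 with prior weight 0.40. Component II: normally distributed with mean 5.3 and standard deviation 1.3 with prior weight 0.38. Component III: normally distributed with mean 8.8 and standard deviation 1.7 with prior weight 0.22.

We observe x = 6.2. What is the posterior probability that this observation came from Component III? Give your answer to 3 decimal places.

Posterior ∝ prior × likelihood, so P(k | x) ∝ π_k f_k(x); normalise over all components.
Normal densities:
  p_I = (1/(1.5·√(2π)))·exp(−(6.2−3.5)²/(2·1.5²)) = 0.265962·exp(-1.62000) = 0.0526334
  p_II = (1/(1.3·√(2π)))·exp(−(6.2−5.3)²/(2·1.3²)) = 0.306879·exp(-0.23964) = 0.241485
  p_III = (1/(1.7·√(2π)))·exp(−(6.2−8.8)²/(2·1.7²)) = 0.234672·exp(-1.16955) = 0.0728672
Multiply by the mixture weights:
  π_I·p_I = 0.40 × 0.0526334 = 0.0210534
  π_II·p_II = 0.38 × 0.241485 = 0.0917643
  π_III·p_III = 0.22 × 0.0728672 = 0.0160308
Denominator: 0.0210534 + 0.0917643 + 0.0160308 = 0.128848
So the posterior for Component III is 0.0160308 / 0.128848 ≈ 0.124.

0.124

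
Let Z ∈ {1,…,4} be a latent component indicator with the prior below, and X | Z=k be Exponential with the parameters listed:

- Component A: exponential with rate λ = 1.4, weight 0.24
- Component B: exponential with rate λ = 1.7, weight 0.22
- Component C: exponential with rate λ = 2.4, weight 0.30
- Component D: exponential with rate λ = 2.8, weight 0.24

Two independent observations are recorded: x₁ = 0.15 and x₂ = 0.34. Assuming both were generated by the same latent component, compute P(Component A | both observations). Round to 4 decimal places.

0.1555

Posterior ∝ prior × likelihood, so P(k | x) ∝ P(Z=k) f_k(x); normalise over all components.
Since both observations come from the same component, the likelihood for component k is f_k(x₁)·f_k(x₂).
  p_A = [1.4·e^(−1.4·0.15) = 1.4·e^(−0.2100) = 1.13482] × [0.869769] = 0.987029
  p_B = [1.7·e^(−1.7·0.15) = 1.7·e^(−0.2550) = 1.31736] × [0.953733] = 1.25641
  p_C = [2.4·e^(−2.4·0.15) = 2.4·e^(−0.3600) = 1.67442] × [1.06127] = 1.77702
  p_D = [2.8·e^(−2.8·0.15) = 2.8·e^(−0.4200) = 1.83973] × [1.08071] = 1.98822
Multiply by the mixture weights:
  P(Z=A)·p_A = 0.24 × 0.987029 = 0.236887
  P(Z=B)·p_B = 0.22 × 1.25641 = 0.27641
  P(Z=C)·p_C = 0.30 × 1.77702 = 0.533106
  P(Z=D)·p_D = 0.24 × 1.98822 = 0.477172
Sum: 0.236887 + 0.27641 + 0.533106 + 0.477172 = 1.52357
Responsibility of Component A: 0.236887 / 1.52357 ≈ 0.1555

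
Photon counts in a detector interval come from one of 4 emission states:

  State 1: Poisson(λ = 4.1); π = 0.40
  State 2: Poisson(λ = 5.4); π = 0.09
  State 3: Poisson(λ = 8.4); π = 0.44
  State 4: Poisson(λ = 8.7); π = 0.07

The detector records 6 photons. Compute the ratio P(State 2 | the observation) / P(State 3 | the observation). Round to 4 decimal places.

Only the two components matter; the odds are (w_i f_i(x)) / (w_j f_j(x)).
Component likelihoods at x = 6 photons:
  p_1 = e^(−4.1)·4.1^6/6! = 0.109336
  p_2 = e^(−5.4)·5.4^6/6! = 0.155539
  p_3 = e^(−8.4)·8.4^6/6! = 0.109716
  p_4 = e^(−8.7)·8.7^6/6! = 0.100328
Posterior odds = (w_2·p_2) / (w_3·p_3) = (0.09·0.155539) / (0.44·0.109716) = 0.0139985 / 0.048275 ≈ 0.2900

0.2900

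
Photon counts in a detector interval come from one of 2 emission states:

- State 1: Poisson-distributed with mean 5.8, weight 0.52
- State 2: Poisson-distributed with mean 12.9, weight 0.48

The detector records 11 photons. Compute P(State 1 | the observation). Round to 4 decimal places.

P(component k | x) = π_k·f_k(x) / marginal(x), where marginal(x) = Σ_j π_j·f_j(x).
Component likelihoods at x = 11 photons:
  p_1 = e^(−5.8)·5.8^11/11! = 0.0189515
  p_2 = e^(−12.9)·12.9^11/11! = 0.103023
Unnormalised posteriors:
  π_1·p_1 = 0.52 × 0.0189515 = 0.00985479
  π_2·p_2 = 0.48 × 0.103023 = 0.0494508
Evidence: 0.00985479 + 0.0494508 = 0.0593056
P(State 1 | x) ≈ 0.1662

0.1662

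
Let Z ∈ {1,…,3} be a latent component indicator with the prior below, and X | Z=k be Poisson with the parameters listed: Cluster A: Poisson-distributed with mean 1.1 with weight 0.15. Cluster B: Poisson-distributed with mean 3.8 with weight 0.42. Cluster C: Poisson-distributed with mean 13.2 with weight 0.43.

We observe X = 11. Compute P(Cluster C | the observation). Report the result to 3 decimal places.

By Bayes' theorem, P(k | x) = w_k f_k(x) / Σ_j w_j f_j(x).
Component likelihoods at x = 11:
  p_A = e^(−1.1)·1.1^11/11! = 2.37925e-08
  p_B = e^(−3.8)·3.8^11/11! = 0.00133704
  p_C = e^(−13.2)·13.2^11/11! = 0.0982812
Multiply by the mixture weights:
  w_A·p_A = 0.15 × 2.37925e-08 = 3.56887e-09
  w_B·p_B = 0.42 × 0.00133704 = 0.000561557
  w_C·p_C = 0.43 × 0.0982812 = 0.0422609
Normaliser: 3.56887e-09 + 0.000561557 + 0.0422609 = 0.0428225
So the posterior for Cluster C is 0.0422609 / 0.0428225 ≈ 0.987.

0.987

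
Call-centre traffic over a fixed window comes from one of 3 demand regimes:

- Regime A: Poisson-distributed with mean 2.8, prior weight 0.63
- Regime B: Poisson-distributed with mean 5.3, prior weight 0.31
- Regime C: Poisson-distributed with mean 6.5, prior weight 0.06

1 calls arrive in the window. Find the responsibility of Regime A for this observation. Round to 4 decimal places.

P(component k | x) = π_k·f_k(x) / marginal(x), where marginal(x) = Σ_j π_j·f_j(x).
Component likelihoods at x = 1 calls:
  f_A = 0.170268
  f_B = 0.0264554
  f_C = 0.00977235
Multiply by the mixture weights:
  π_A·f_A = 0.63 × 0.170268 = 0.107269
  π_B·f_B = 0.31 × 0.0264554 = 0.00820119
  π_C·f_C = 0.06 × 0.00977235 = 0.000586341
Normaliser: 0.107269 + 0.00820119 + 0.000586341 = 0.116056
P(Regime A | x) ≈ 0.9243

0.9243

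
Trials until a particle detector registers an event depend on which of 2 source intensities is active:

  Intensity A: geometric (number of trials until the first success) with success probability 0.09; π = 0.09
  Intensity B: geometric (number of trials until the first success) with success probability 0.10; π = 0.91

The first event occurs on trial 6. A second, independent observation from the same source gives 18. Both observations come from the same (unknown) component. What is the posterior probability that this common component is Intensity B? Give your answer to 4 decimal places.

Apply Bayes' rule: the posterior for each component is proportional to its prior times its likelihood at x.
Since both observations come from the same component, the likelihood for component k is f_k(x₁)·f_k(x₂).
  L_A = [0.0561629] × [0.0181112] = 0.00101717
  L_B = [0.059049] × [0.0166772] = 0.000984771
Prior × likelihood for each component:
  w_A·L_A = 0.09 × 0.00101717 = 9.15457e-05
  w_B·L_B = 0.91 × 0.000984771 = 0.000896142
Normaliser: 9.15457e-05 + 0.000896142 = 0.000987687
P(Intensity B | data) = 0.000896142 / 0.000987687 ≈ 0.9073

0.9073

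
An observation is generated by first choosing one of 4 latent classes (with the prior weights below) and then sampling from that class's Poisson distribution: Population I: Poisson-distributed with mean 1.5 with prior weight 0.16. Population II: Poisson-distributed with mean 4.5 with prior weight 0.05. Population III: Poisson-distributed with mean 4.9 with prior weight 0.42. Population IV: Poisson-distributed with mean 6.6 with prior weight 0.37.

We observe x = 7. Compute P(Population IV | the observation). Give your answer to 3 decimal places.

P(component k | x) = π_k·f_k(x) / marginal(x), where marginal(x) = Σ_j π_j·f_j(x).
Poisson probabilities:
  p_I = e^(−1.5)·1.5^7/7! = 0.000756426
  p_II = e^(−4.5)·4.5^7/7! = 0.0823629
  p_III = e^(−4.9)·4.9^7/7! = 0.100207
  p_IV = e^(−6.6)·6.6^7/7! = 0.147243
Multiply by the mixture weights:
  π_I·p_I = 0.16 × 0.000756426 = 0.000121028
  π_II·p_II = 0.05 × 0.0823629 = 0.00411815
  π_III·p_III = 0.42 × 0.100207 = 0.042087
  π_IV·p_IV = 0.37 × 0.147243 = 0.0544798
Sum: 0.000121028 + 0.00411815 + 0.042087 + 0.0544798 = 0.100806
Responsibility of Population IV: 0.0544798 / 0.100806 ≈ 0.540

0.540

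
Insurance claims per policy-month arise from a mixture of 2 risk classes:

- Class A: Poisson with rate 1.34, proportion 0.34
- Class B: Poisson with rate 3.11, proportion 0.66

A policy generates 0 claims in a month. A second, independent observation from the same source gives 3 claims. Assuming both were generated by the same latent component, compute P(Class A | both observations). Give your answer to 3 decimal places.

By Bayes' theorem, P(k | x) = π_k f_k(x) / Σ_j π_j f_j(x).
Since both observations come from the same component, the likelihood for component k is f_k(x₁)·f_k(x₂).
  f_A = [e^(−1.34)·1.34^0/0! = 0.261846] × [0.105005] = 0.027495
  f_B = [e^(−3.11)·3.11^0/0! = 0.044601] × [0.223601] = 0.00997283
Multiply by the mixture weights:
  π_A·f_A = 0.34 × 0.027495 = 0.0093483
  π_B·f_B = 0.66 × 0.00997283 = 0.00658207
Sum: 0.0093483 + 0.00658207 = 0.0159304
P(Class A | x₁,x₂) = 0.0093483 / 0.0159304 ≈ 0.587

0.587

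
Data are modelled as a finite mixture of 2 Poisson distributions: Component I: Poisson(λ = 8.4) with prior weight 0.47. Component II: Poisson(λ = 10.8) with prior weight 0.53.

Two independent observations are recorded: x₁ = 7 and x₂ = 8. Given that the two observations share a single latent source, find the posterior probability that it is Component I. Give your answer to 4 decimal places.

0.7130

Posterior ∝ prior × likelihood, so P(k | x) ∝ w_k f_k(x); normalise over all components.
Since both observations come from the same component, the likelihood for component k is f_k(x₁)·f_k(x₂).
  p_I = [0.131659] × [0.138242] = 0.0182008
  p_II = [0.0693674] × [0.093646] = 0.00649598
Weight by the priors:
  w_I·p_I = 0.47 × 0.0182008 = 0.00855439
  w_II·p_II = 0.53 × 0.00649598 = 0.00344287
Normaliser: 0.00855439 + 0.00344287 = 0.0119973
P(Component I | x₁,x₂) = 0.00855439 / 0.0119973 ≈ 0.7130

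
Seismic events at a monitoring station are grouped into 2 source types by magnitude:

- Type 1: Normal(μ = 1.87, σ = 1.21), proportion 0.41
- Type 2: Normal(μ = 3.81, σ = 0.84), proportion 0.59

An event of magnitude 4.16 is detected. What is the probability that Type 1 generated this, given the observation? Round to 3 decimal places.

P(component k | x) = P(Z=k)·f_k(x) / marginal(x), where marginal(x) = Σ_j P(Z=j)·f_j(x).
Evaluate each component's likelihood at the observed value:
  p_1 = (1/(1.21·√(2π)))·exp(−(4.16−1.87)²/(2·1.21²)) = 0.329704·exp(-1.79090) = 0.0549982
  p_2 = (1/(0.84·√(2π)))·exp(−(4.16−3.81)²/(2·0.84²)) = 0.474931·exp(-0.08681) = 0.435443
Prior × likelihood for each component:
  P(Z=1)·p_1 = 0.41 × 0.0549982 = 0.0225493
  P(Z=2)·p_2 = 0.59 × 0.435443 = 0.256912
Evidence: 0.0225493 + 0.256912 = 0.279461
P(Type 1 | x) = 0.0225493 / 0.279461 ≈ 0.081

0.081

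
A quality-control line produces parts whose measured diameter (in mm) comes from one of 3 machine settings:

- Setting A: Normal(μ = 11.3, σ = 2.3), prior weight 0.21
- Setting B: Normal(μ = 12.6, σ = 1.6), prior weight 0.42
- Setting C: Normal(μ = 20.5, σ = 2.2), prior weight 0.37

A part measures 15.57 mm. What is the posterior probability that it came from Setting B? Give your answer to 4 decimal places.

By Bayes' theorem, P(k | x) = π_k f_k(x) / Σ_j π_j f_j(x).
Component likelihoods at x = 15.57 mm:
  p_A = 0.0309561
  p_B = 0.0445219
  p_C = 0.0147246
Unnormalised posteriors:
  π_A·p_A = 0.21 × 0.0309561 = 0.00650079
  π_B·p_B = 0.42 × 0.0445219 = 0.0186992
  π_C·p_C = 0.37 × 0.0147246 = 0.00544812
Evidence: 0.00650079 + 0.0186992 + 0.00544812 = 0.0306481
So the posterior for Setting B is 0.0186992 / 0.0306481 ≈ 0.6101.

0.6101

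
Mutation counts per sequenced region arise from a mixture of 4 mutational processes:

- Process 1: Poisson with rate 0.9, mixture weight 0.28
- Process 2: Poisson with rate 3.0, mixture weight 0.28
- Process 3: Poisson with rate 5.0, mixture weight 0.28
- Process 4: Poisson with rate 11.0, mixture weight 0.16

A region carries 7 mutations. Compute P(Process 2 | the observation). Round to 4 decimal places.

0.1325

By Bayes' theorem, P(k | x) = P(Z=k) f_k(x) / Σ_j P(Z=j) f_j(x).
Evaluate each component's likelihood at the observed value:
  p_1 = e^(−0.9)·0.9^7/7! = 3.85835e-05
  p_2 = e^(−3.0)·3.0^7/7! = 0.021604
  p_3 = e^(−5.0)·5.0^7/7! = 0.104445
  p_4 = e^(−11.0)·11.0^7/7! = 0.0645772
Weight by the priors:
  P(Z=1)·p_1 = 0.28 × 3.85835e-05 = 1.08034e-05
  P(Z=2)·p_2 = 0.28 × 0.021604 = 0.00604913
  P(Z=3)·p_3 = 0.28 × 0.104445 = 0.0292446
  P(Z=4)·p_4 = 0.16 × 0.0645772 = 0.0103323
Evidence: 1.08034e-05 + 0.00604913 + 0.0292446 + 0.0103323 = 0.0456368
P(Process 2 | x) ≈ 0.1325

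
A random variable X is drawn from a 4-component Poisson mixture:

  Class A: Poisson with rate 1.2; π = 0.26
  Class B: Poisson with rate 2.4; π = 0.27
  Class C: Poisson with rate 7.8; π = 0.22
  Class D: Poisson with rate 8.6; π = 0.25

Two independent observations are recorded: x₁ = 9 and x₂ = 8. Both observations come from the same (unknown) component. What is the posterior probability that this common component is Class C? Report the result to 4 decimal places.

0.4532

The responsibility of component k is π_k f_k(x) divided by Σ_j π_j f_j(x).
Since both observations come from the same component, the likelihood for component k is f_k(x₁)·f_k(x₂).
  L_A = [e^(−1.2)·1.2^9/9! = 4.28267e-06] × [3.212e-05] = 1.3756e-10
  L_B = [e^(−2.4)·2.4^9/9! = 0.000660437] × [0.00247664] = 1.63566e-06
  L_C = [e^(−7.8)·7.8^9/9! = 0.120668] × [0.139232] = 0.0168008
  L_D = [e^(−8.6)·8.6^9/9! = 0.130554] × [0.136626] = 0.0178371
Unnormalised posteriors:
  π_A·L_A = 0.26 × 1.3756e-10 = 3.57655e-11
  π_B·L_B = 0.27 × 1.63566e-06 = 4.41629e-07
  π_C·L_C = 0.22 × 0.0168008 = 0.00369618
  π_D·L_D = 0.25 × 0.0178371 = 0.00445928
Evidence: 3.57655e-11 + 4.41629e-07 + 0.00369618 + 0.00445928 = 0.00815591
So the posterior for Class C is 0.00369618 / 0.00815591 ≈ 0.4532.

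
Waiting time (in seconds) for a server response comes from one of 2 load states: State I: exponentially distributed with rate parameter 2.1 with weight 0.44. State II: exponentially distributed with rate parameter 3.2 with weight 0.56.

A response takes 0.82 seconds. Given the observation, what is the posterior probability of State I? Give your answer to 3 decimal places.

0.560

Posterior ∝ prior × likelihood, so P(k | x) ∝ w_k f_k(x); normalise over all components.
Component likelihoods at x = 0.82 seconds:
  L_I = 2.1·e^(−2.1·0.82) = 2.1·e^(−1.7220) = 0.375288
  L_II = 3.2·e^(−3.2·0.82) = 3.2·e^(−2.6240) = 0.232039
Prior × likelihood for each component:
  w_I·L_I = 0.44 × 0.375288 = 0.165127
  w_II·L_II = 0.56 × 0.232039 = 0.129942
Normaliser: 0.165127 + 0.129942 = 0.295068
Responsibility of State I: 0.165127 / 0.295068 ≈ 0.560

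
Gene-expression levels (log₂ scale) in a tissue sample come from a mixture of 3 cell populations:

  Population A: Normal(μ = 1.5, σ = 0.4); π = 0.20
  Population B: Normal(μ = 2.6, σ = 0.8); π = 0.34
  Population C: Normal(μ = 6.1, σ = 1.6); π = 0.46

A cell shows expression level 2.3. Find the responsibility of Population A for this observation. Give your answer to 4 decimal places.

Apply Bayes' rule: the posterior for each component is proportional to its prior times its likelihood at x.
Evaluate each component's likelihood at the observed value:
  p_A = (1/(0.4·√(2π)))·exp(−(2.3−1.5)²/(2·0.4²)) = 0.997356·exp(-2.00000) = 0.134977
  p_B = (1/(0.8·√(2π)))·exp(−(2.3−2.6)²/(2·0.8²)) = 0.498678·exp(-0.07031) = 0.464819
  p_C = (1/(1.6·√(2π)))·exp(−(2.3−6.1)²/(2·1.6²)) = 0.249339·exp(-2.82031) = 0.0148574
Multiply by the mixture weights:
  π_A·p_A = 0.20 × 0.134977 = 0.0269955
  π_B·p_B = 0.34 × 0.464819 = 0.158038
  π_C·p_C = 0.46 × 0.0148574 = 0.00683442
Sum: 0.0269955 + 0.158038 + 0.00683442 = 0.191868
P(Population A | the observation) ≈ 0.1407

0.1407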